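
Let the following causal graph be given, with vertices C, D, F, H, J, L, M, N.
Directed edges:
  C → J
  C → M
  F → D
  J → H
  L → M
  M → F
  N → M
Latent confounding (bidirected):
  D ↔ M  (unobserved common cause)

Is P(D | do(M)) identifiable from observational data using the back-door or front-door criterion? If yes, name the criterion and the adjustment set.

desc(M)\{M}={D,F}; candidates ⊆ {C,H,J,L,N}.
M↔D: latent back-door arc(s) into M.
size 0: {}; under {} M still reaches {C,D,H,J,L,N} ∋ D.
size 1: {C}, {H}, {J} …(+2); under {C} M still reaches {D,L,N} ∋ D.
size 2: {C,H}, {C,J}, {C,L} …(+7); under {C,H} M still reaches {D,L,N} ∋ D.
M↔D cannot be blocked by any observed set — no back-door set.
{F}: (i) intercepts every directed M→D path; (ii) no back-door M→{F}; (iii) {M} blocks every back-door {F}→D. Front-door holds.
P(D|do(M)) = Σ_{F} P(F|M) Σ_{M'} P(D|F,M')P(M').

P(D|do(M)): frontdoor, adjust for {F}.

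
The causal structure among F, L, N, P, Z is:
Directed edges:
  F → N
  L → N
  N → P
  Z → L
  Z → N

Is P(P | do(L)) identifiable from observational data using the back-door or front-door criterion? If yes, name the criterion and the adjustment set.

P(P|do(L)): backdoor, adjust for {Z}.

desc(L)\{L}={N,P}; candidates ⊆ {F,Z}.
size 0: {}; under {} L still reaches {N,P,Z} ∋ P.
{Z}: L⊥P given {Z} in G with L→· removed — back-door holds.
P(P|do(L)) = Σ_{Z} P(P|L,Z)·P(Z).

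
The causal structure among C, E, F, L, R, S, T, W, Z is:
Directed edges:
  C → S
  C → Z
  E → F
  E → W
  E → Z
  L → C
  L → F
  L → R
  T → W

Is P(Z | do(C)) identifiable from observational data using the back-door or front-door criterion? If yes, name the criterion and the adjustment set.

desc(C)\{C}={S,Z}; candidates ⊆ {E,F,L,R,T,W}.
∅: C⊥Z given ∅ in G with C→· removed — back-door holds.
P(Z|do(C)) = P(Z|C) — no adjustment needed.

P(Z|do(C)): backdoor, adjust for ∅.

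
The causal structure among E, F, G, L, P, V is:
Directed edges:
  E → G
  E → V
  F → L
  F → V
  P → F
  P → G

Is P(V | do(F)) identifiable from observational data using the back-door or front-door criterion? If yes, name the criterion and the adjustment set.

P(V|do(F)): backdoor, adjust for ∅.

desc(F)\{F}={L,V}; candidates ⊆ {E,G,P}.
∅: F⊥V given ∅ in G with F→· removed — back-door holds.
P(V|do(F)) = P(V|F) — no adjustment needed.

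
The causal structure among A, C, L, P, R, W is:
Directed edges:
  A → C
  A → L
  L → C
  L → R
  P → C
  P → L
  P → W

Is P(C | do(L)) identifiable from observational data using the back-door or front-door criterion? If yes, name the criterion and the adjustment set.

P(C|do(L)): backdoor, adjust for {A, P}.

desc(L)\{L}={C,R}; candidates ⊆ {A,P,W}.
size 0: {}; under {} L still reaches {A,C,P,W} ∋ C.
size 1: {A}, {P}, {W}; under {A} L still reaches {C,P,W} ∋ C.
{A,P}: L⊥C given {A,P} in G with L→· removed — back-door holds.
P(C|do(L)) = Σ_{A,P} P(C|L,A,P)·P(A,P).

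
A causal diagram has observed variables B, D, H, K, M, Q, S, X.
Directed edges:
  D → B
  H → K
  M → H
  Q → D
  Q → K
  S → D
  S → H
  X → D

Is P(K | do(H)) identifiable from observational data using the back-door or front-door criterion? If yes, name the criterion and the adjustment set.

desc(H)\{H}={K}; candidates ⊆ {B,D,M,Q,S,X}.
∅: H⊥K given ∅ in G with H→· removed — back-door holds.
P(K|do(H)) = P(K|H) — no adjustment needed.

P(K|do(H)): backdoor, adjust for ∅.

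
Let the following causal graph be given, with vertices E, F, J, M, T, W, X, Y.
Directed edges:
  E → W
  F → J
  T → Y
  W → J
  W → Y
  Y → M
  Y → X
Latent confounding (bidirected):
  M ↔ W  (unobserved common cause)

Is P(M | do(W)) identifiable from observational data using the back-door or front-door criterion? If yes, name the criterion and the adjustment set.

P(M|do(W)): frontdoor, adjust for {Y}.

desc(W)\{W}={J,M,X,Y}; candidates ⊆ {E,F,T}.
W↔M: latent back-door arc(s) into W.
size 0: {}; under {} W still reaches {E,M} ∋ M.
size 1: {E}, {F}, {T}; under {E} W still reaches {M} ∋ M.
size 2: {E,F}, {E,T}, {F,T}; under {E,F} W still reaches {M} ∋ M.
W↔M cannot be blocked by any observed set — no back-door set.
{Y}: (i) intercepts every directed W→M path; (ii) no back-door W→{Y}; (iii) {W} blocks every back-door {Y}→M. Front-door holds.
P(M|do(W)) = Σ_{Y} P(Y|W) Σ_{W'} P(M|Y,W')P(W').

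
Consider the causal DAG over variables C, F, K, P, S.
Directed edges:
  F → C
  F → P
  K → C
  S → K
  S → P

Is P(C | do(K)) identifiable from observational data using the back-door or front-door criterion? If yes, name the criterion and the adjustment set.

P(C|do(K)): backdoor, adjust for ∅.

desc(K)\{K}={C}; candidates ⊆ {F,P,S}.
∅: K⊥C given ∅ in G with K→· removed — back-door holds.
P(C|do(K)) = P(C|K) — no adjustment needed.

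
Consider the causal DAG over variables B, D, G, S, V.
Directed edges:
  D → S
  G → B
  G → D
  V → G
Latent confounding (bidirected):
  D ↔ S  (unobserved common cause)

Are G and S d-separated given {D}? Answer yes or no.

No — G and S are d-connected given {D}.

Bayes-Ball from G | {D} reaches {B,S,V}.
S ∈ reach(G|{D}) ⇒ G ⊥̸ S | {D}.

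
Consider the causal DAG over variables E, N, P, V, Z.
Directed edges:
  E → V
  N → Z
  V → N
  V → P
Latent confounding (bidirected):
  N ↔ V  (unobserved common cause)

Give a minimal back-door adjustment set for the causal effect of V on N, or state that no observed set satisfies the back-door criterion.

V→N: no observed back-door set.

desc(V)\{V}={N,P,Z}; candidates ⊆ {E}.
V↔N: latent back-door arc(s) into V.
size 0: {}; under {} V still reaches {E,N,Z} ∋ N.
size 1: {E}; under {E} V still reaches {N,Z} ∋ N.
V↔N cannot be blocked by any observed set — no back-door set.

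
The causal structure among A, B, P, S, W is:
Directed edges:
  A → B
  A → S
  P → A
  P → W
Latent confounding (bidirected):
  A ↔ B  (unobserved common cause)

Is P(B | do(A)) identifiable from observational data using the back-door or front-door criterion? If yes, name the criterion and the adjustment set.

P(B|do(A)): not identifiable (no BD/FD set).

desc(A)\{A}={B,S}; candidates ⊆ {P,W}.
A↔B: latent back-door arc(s) into A.
size 0: {}; under {} A still reaches {B,P,W} ∋ B.
size 1: {P}, {W}; under {P} A still reaches {B} ∋ B.
size 2: {P,W}; under {P,W} A still reaches {B} ∋ B.
A↔B cannot be blocked by any observed set — no back-door set.
No mediator lies on a directed A→…→B path.
Neither criterion identifies P(B|do(A)) in this graph.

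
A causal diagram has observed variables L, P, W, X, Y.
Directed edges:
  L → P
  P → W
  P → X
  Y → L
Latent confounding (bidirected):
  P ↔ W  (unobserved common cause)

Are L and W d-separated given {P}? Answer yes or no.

Bayes-Ball from L | {P} reaches {W,Y}.
W ∈ reach(L|{P}) ⇒ L ⊥̸ W | {P}.

No — L and W are d-connected given {P}.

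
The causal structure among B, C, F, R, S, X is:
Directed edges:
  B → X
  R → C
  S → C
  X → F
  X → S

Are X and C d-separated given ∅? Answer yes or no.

No — X and C are d-connected given ∅.

Bayes-Ball from X | ∅ reaches {B,C,F,S}.
C ∈ reach(X|∅) ⇒ X ⊥̸ C | ∅.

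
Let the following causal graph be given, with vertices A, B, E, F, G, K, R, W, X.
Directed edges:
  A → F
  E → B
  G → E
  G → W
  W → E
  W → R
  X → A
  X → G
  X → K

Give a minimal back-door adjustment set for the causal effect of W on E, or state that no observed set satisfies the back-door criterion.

desc(W)\{W}={B,E,R}; candidates ⊆ {A,F,G,K,X}.
size 0: {}; under {} W still reaches {A,B,E,F,G,K,X} ∋ E.
{G}: W⊥E given {G} in G with W→· removed — back-door holds.

W→E: minimal back-door set {G}.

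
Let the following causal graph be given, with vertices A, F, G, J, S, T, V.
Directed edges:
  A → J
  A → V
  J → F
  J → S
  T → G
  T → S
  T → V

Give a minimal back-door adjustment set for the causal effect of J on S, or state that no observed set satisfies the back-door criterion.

J→S: minimal back-door set ∅.

desc(J)\{J}={F,S}; candidates ⊆ {A,G,T,V}.
∅: J⊥S given ∅ in G with J→· removed — back-door holds.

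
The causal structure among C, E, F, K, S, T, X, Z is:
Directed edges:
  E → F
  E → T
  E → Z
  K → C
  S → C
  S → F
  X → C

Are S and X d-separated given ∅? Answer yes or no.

Bayes-Ball from S | ∅ reaches {C,F}.
X ∉ reach(S|∅) ⇒ S ⊥ X | ∅.

Yes — S ⊥ X | ∅.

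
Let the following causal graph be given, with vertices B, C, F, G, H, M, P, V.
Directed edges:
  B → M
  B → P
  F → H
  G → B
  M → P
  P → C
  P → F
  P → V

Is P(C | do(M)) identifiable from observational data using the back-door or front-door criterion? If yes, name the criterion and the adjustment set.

desc(M)\{M}={C,F,H,P,V}; candidates ⊆ {B,G}.
size 0: {}; under {} M still reaches {B,C,F,G,H,P,V} ∋ C.
{B}: M⊥C given {B} in G with M→· removed — back-door holds.
P(C|do(M)) = Σ_{B} P(C|M,B)·P(B).

P(C|do(M)): backdoor, adjust for {B}.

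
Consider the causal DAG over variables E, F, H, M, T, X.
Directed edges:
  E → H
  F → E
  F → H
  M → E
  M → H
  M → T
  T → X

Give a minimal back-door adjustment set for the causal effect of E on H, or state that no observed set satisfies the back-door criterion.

E→H: minimal back-door set {F, M}.

desc(E)\{E}={H}; candidates ⊆ {F,M,T,X}.
size 0: {}; under {} E still reaches {F,H,M,T,X} ∋ H.
size 1: {F}, {M}, {T} …(+1); under {F} E still reaches {H,M,T,X} ∋ H.
{F,M}: E⊥H given {F,M} in G with E→· removed — back-door holds.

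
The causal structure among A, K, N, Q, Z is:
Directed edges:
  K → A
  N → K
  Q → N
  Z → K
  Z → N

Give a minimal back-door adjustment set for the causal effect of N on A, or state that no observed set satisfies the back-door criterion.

desc(N)\{N}={A,K}; candidates ⊆ {Q,Z}.
size 0: {}; under {} N still reaches {A,K,Q,Z} ∋ A.
{Z}: N⊥A given {Z} in G with N→· removed — back-door holds.

N→A: minimal back-door set {Z}.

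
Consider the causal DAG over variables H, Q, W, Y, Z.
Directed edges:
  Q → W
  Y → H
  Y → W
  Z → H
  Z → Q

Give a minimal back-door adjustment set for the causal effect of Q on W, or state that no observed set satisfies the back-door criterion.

Q→W: minimal back-door set ∅.

desc(Q)\{Q}={W}; candidates ⊆ {H,Y,Z}.
∅: Q⊥W given ∅ in G with Q→· removed — back-door holds.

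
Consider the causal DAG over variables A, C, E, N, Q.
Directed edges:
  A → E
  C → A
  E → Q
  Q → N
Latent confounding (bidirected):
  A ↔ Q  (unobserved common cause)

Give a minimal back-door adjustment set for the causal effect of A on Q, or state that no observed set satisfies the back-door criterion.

A→Q: no observed back-door set.

desc(A)\{A}={E,N,Q}; candidates ⊆ {C}.
A↔Q: latent back-door arc(s) into A.
size 0: {}; under {} A still reaches {C,N,Q} ∋ Q.
size 1: {C}; under {C} A still reaches {N,Q} ∋ Q.
A↔Q cannot be blocked by any observed set — no back-door set.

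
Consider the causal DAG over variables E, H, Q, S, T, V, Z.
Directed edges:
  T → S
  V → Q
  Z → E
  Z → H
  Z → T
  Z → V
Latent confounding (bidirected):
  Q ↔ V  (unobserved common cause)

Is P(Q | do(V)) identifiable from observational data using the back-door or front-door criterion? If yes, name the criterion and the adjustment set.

P(Q|do(V)): not identifiable (no BD/FD set).

desc(V)\{V}={Q}; candidates ⊆ {E,H,S,T,Z}.
V↔Q: latent back-door arc(s) into V.
size 0: {}; under {} V still reaches {E,H,Q,S,T,Z} ∋ Q.
size 1: {E}, {H}, {S} …(+2); under {E} V still reaches {H,Q,S,T,Z} ∋ Q.
size 2: {E,H}, {E,S}, {E,T} …(+7); under {E,H} V still reaches {Q,S,T,Z} ∋ Q.
V↔Q cannot be blocked by any observed set — no back-door set.
No mediator lies on a directed V→…→Q path.
Neither criterion identifies P(Q|do(V)) in this graph.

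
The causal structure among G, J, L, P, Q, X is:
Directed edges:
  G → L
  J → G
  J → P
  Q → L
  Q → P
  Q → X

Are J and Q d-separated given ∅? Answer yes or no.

Yes — J ⊥ Q | ∅.

Bayes-Ball from J | ∅ reaches {G,L,P}.
Q ∉ reach(J|∅) ⇒ J ⊥ Q | ∅.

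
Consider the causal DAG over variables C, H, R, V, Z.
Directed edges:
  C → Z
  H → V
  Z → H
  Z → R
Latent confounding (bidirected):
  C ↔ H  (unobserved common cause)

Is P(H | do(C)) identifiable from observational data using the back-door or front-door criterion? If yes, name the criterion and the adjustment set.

P(H|do(C)): frontdoor, adjust for {Z}.

desc(C)\{C}={H,R,V,Z}; candidates ⊆ {—}.
C↔H: latent back-door arc(s) into C.
size 0: {}; under {} C still reaches {H,V} ∋ H.
C↔H cannot be blocked by any observed set — no back-door set.
{Z}: (i) intercepts every directed C→H path; (ii) no back-door C→{Z}; (iii) {C} blocks every back-door {Z}→H. Front-door holds.
P(H|do(C)) = Σ_{Z} P(Z|C) Σ_{C'} P(H|Z,C')P(C').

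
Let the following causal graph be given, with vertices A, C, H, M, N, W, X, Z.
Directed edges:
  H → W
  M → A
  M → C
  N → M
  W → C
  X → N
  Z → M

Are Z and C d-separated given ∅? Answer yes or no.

Bayes-Ball from Z | ∅ reaches {A,C,M}.
C ∈ reach(Z|∅) ⇒ Z ⊥̸ C | ∅.

No — Z and C are d-connected given ∅.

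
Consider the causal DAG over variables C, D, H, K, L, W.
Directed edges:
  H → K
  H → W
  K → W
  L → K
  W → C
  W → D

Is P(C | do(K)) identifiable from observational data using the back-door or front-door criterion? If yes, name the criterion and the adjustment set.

desc(K)\{K}={C,D,W}; candidates ⊆ {H,L}.
size 0: {}; under {} K still reaches {C,D,H,L,W} ∋ C.
{H}: K⊥C given {H} in G with K→· removed — back-door holds.
P(C|do(K)) = Σ_{H} P(C|K,H)·P(H).

P(C|do(K)): backdoor, adjust for {H}.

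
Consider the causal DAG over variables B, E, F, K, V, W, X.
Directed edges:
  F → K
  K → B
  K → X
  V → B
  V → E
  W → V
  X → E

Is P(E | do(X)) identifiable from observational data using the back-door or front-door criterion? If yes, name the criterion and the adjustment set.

desc(X)\{X}={E}; candidates ⊆ {B,F,K,V,W}.
∅: X⊥E given ∅ in G with X→· removed — back-door holds.
P(E|do(X)) = P(E|X) — no adjustment needed.

P(E|do(X)): backdoor, adjust for ∅.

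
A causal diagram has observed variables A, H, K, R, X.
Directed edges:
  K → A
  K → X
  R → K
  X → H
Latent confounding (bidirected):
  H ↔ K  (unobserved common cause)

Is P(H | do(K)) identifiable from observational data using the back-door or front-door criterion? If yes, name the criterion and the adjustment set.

P(H|do(K)): frontdoor, adjust for {X}.

desc(K)\{K}={A,H,X}; candidates ⊆ {R}.
K↔H: latent back-door arc(s) into K.
size 0: {}; under {} K still reaches {H,R} ∋ H.
size 1: {R}; under {R} K still reaches {H} ∋ H.
K↔H cannot be blocked by any observed set — no back-door set.
{X}: (i) intercepts every directed K→H path; (ii) no back-door K→{X}; (iii) {K} blocks every back-door {X}→H. Front-door holds.
P(H|do(K)) = Σ_{X} P(X|K) Σ_{K'} P(H|X,K')P(K').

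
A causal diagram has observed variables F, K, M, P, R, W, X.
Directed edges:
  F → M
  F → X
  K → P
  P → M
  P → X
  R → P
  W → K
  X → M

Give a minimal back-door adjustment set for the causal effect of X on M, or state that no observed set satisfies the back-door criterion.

desc(X)\{X}={M}; candidates ⊆ {F,K,P,R,W}.
size 0: {}; under {} X still reaches {F,K,M,P,R,W} ∋ M.
size 1: {F}, {K}, {P} …(+2); under {F} X still reaches {K,M,P,R,W} ∋ M.
{F,P}: X⊥M given {F,P} in G with X→· removed — back-door holds.

X→M: minimal back-door set {F, P}.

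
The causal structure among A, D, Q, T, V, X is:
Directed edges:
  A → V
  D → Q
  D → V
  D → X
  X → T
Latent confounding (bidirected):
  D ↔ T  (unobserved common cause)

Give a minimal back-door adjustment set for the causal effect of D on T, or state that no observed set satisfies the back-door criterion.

desc(D)\{D}={Q,T,V,X}; candidates ⊆ {A}.
D↔T: latent back-door arc(s) into D.
size 0: {}; under {} D still reaches {T} ∋ T.
size 1: {A}; under {A} D still reaches {T} ∋ T.
D↔T cannot be blocked by any observed set — no back-door set.

D→T: no observed back-door set.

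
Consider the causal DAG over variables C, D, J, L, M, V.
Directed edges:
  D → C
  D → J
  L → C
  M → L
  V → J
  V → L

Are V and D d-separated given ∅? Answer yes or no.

Yes — V ⊥ D | ∅.

Bayes-Ball from V | ∅ reaches {C,J,L}.
D ∉ reach(V|∅) ⇒ V ⊥ D | ∅.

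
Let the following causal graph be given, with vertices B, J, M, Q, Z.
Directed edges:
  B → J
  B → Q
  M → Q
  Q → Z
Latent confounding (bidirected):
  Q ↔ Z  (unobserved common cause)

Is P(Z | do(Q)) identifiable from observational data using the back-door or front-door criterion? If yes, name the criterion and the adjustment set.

P(Z|do(Q)): not identifiable (no BD/FD set).

desc(Q)\{Q}={Z}; candidates ⊆ {B,J,M}.
Q↔Z: latent back-door arc(s) into Q.
size 0: {}; under {} Q still reaches {B,J,M,Z} ∋ Z.
size 1: {B}, {J}, {M}; under {B} Q still reaches {M,Z} ∋ Z.
size 2: {B,J}, {B,M}, {J,M}; under {B,J} Q still reaches {M,Z} ∋ Z.
Q↔Z cannot be blocked by any observed set — no back-door set.
No mediator lies on a directed Q→…→Z path.
Neither criterion identifies P(Z|do(Q)) in this graph.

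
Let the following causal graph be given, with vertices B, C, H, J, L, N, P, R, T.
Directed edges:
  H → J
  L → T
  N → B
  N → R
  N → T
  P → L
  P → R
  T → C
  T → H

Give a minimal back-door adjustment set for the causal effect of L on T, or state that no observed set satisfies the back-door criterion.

desc(L)\{L}={C,H,J,T}; candidates ⊆ {B,N,P,R}.
∅: L⊥T given ∅ in G with L→· removed — back-door holds.

L→T: minimal back-door set ∅.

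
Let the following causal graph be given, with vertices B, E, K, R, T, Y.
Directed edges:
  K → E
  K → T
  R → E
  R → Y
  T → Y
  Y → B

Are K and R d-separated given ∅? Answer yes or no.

Yes — K ⊥ R | ∅.

Bayes-Ball from K | ∅ reaches {B,E,T,Y}.
R ∉ reach(K|∅) ⇒ K ⊥ R | ∅.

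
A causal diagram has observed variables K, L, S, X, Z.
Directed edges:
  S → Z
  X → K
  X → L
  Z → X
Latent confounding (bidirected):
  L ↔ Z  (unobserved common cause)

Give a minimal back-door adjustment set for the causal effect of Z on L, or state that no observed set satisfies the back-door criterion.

Z→L: no observed back-door set.

desc(Z)\{Z}={K,L,X}; candidates ⊆ {S}.
Z↔L: latent back-door arc(s) into Z.
size 0: {}; under {} Z still reaches {L,S} ∋ L.
size 1: {S}; under {S} Z still reaches {L} ∋ L.
Z↔L cannot be blocked by any observed set — no back-door set.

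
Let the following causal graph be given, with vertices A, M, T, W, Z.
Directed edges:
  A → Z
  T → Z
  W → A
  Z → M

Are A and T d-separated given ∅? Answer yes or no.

Bayes-Ball from A | ∅ reaches {M,W,Z}.
T ∉ reach(A|∅) ⇒ A ⊥ T | ∅.

Yes — A ⊥ T | ∅.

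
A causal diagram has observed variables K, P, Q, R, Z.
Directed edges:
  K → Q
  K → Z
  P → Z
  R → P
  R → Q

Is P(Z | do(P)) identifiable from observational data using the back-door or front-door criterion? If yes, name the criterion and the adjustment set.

desc(P)\{P}={Z}; candidates ⊆ {K,Q,R}.
∅: P⊥Z given ∅ in G with P→· removed — back-door holds.
P(Z|do(P)) = P(Z|P) — no adjustment needed.

P(Z|do(P)): backdoor, adjust for ∅.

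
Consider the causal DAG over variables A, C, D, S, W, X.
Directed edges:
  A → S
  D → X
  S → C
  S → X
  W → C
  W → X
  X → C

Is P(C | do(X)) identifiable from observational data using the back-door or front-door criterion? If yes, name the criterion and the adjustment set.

P(C|do(X)): backdoor, adjust for {S, W}.

desc(X)\{X}={C}; candidates ⊆ {A,D,S,W}.
size 0: {}; under {} X still reaches {A,C,D,S,W} ∋ C.
size 1: {A}, {D}, {S} …(+1); under {A} X still reaches {C,D,S,W} ∋ C.
{S,W}: X⊥C given {S,W} in G with X→· removed — back-door holds.
P(C|do(X)) = Σ_{S,W} P(C|X,S,W)·P(S,W).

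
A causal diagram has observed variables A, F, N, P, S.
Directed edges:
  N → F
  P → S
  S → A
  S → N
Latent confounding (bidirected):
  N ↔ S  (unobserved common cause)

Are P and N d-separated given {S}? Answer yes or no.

Bayes-Ball from P | {S} reaches {F,N}.
N ∈ reach(P|{S}) ⇒ P ⊥̸ N | {S}.

No — P and N are d-connected given {S}.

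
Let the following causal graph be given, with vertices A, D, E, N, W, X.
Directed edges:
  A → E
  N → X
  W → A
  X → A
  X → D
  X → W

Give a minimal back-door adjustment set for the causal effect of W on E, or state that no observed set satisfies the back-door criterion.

desc(W)\{W}={A,E}; candidates ⊆ {D,N,X}.
size 0: {}; under {} W still reaches {A,D,E,N,X} ∋ E.
{X}: W⊥E given {X} in G with W→· removed — back-door holds.

W→E: minimal back-door set {X}.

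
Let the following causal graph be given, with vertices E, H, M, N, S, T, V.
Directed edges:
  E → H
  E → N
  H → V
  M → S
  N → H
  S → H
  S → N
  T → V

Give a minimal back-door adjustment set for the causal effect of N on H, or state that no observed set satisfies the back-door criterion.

N→H: minimal back-door set {E, S}.

desc(N)\{N}={H,V}; candidates ⊆ {E,M,S,T}.
size 0: {}; under {} N still reaches {E,H,M,S,V} ∋ H.
size 1: {E}, {M}, {S} …(+1); under {E} N still reaches {H,M,S,V} ∋ H.
{E,S}: N⊥H given {E,S} in G with N→· removed — back-door holds.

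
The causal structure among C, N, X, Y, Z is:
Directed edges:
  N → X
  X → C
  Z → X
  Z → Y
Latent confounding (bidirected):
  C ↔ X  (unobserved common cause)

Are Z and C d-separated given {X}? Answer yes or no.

No — Z and C are d-connected given {X}.

Bayes-Ball from Z | {X} reaches {C,N,Y}.
C ∈ reach(Z|{X}) ⇒ Z ⊥̸ C | {X}.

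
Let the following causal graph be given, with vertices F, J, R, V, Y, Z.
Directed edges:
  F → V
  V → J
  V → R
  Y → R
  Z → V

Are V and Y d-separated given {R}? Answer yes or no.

Bayes-Ball from V | {R} reaches {F,J,Y,Z}.
Y ∈ reach(V|{R}) ⇒ V ⊥̸ Y | {R}.

No — V and Y are d-connected given {R}.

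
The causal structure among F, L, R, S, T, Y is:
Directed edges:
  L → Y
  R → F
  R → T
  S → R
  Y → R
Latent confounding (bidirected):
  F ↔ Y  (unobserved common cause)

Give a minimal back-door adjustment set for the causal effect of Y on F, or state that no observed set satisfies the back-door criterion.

Y→F: no observed back-door set.

desc(Y)\{Y}={F,R,T}; candidates ⊆ {L,S}.
Y↔F: latent back-door arc(s) into Y.
size 0: {}; under {} Y still reaches {F,L} ∋ F.
size 1: {L}, {S}; under {L} Y still reaches {F} ∋ F.
size 2: {L,S}; under {L,S} Y still reaches {F} ∋ F.
Y↔F cannot be blocked by any observed set — no back-door set.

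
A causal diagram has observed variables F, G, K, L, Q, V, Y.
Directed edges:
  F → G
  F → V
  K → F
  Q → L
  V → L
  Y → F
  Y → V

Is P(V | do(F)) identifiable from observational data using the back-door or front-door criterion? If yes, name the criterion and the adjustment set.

desc(F)\{F}={G,L,V}; candidates ⊆ {K,Q,Y}.
size 0: {}; under {} F still reaches {K,L,V,Y} ∋ V.
{Y}: F⊥V given {Y} in G with F→· removed — back-door holds.
P(V|do(F)) = Σ_{Y} P(V|F,Y)·P(Y).

P(V|do(F)): backdoor, adjust for {Y}.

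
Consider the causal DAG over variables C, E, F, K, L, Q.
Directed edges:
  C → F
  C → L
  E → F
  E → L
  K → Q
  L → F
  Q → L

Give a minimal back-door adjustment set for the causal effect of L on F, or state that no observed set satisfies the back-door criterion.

desc(L)\{L}={F}; candidates ⊆ {C,E,K,Q}.
size 0: {}; under {} L still reaches {C,E,F,K,Q} ∋ F.
size 1: {C}, {E}, {K} …(+1); under {C} L still reaches {E,F,K,Q} ∋ F.
{C,E}: L⊥F given {C,E} in G with L→· removed — back-door holds.

L→F: minimal back-door set {C, E}.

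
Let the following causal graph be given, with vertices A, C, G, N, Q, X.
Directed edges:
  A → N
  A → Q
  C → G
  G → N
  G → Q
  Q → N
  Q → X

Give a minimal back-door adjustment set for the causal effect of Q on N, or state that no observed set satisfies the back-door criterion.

desc(Q)\{Q}={N,X}; candidates ⊆ {A,C,G}.
size 0: {}; under {} Q still reaches {A,C,G,N} ∋ N.
size 1: {A}, {C}, {G}; under {A} Q still reaches {C,G,N} ∋ N.
{A,G}: Q⊥N given {A,G} in G with Q→· removed — back-door holds.

Q→N: minimal back-door set {A, G}.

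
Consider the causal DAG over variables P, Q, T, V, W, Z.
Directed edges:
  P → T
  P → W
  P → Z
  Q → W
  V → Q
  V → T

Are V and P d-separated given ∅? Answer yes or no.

Yes — V ⊥ P | ∅.

Bayes-Ball from V | ∅ reaches {Q,T,W}.
P ∉ reach(V|∅) ⇒ V ⊥ P | ∅.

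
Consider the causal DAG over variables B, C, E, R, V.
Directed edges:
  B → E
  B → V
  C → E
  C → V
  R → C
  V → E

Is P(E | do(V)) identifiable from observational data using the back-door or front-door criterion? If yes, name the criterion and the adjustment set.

P(E|do(V)): backdoor, adjust for {B, C}.

desc(V)\{V}={E}; candidates ⊆ {B,C,R}.
size 0: {}; under {} V still reaches {B,C,E,R} ∋ E.
size 1: {B}, {C}, {R}; under {B} V still reaches {C,E,R} ∋ E.
{B,C}: V⊥E given {B,C} in G with V→· removed — back-door holds.
P(E|do(V)) = Σ_{B,C} P(E|V,B,C)·P(B,C).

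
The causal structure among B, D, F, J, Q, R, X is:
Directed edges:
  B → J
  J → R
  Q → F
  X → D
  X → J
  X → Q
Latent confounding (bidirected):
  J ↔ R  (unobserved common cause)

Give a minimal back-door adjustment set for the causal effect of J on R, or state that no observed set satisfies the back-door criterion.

J→R: no observed back-door set.

desc(J)\{J}={R}; candidates ⊆ {B,D,F,Q,X}.
J↔R: latent back-door arc(s) into J.
size 0: {}; under {} J still reaches {B,D,F,Q,R,X} ∋ R.
size 1: {B}, {D}, {F} …(+2); under {B} J still reaches {D,F,Q,R,X} ∋ R.
size 2: {B,D}, {B,F}, {B,Q} …(+7); under {B,D} J still reaches {F,Q,R,X} ∋ R.
J↔R cannot be blocked by any observed set — no back-door set.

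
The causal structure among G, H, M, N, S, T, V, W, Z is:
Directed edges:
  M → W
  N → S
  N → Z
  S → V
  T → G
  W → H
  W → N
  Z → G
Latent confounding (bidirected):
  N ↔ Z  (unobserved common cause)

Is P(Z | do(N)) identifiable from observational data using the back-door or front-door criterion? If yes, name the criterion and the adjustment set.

desc(N)\{N}={G,S,V,Z}; candidates ⊆ {H,M,T,W}.
N↔Z: latent back-door arc(s) into N.
size 0: {}; under {} N still reaches {G,H,M,W,Z} ∋ Z.
size 1: {H}, {M}, {T} …(+1); under {H} N still reaches {G,M,W,Z} ∋ Z.
size 2: {H,M}, {H,T}, {H,W} …(+3); under {H,M} N still reaches {G,W,Z} ∋ Z.
N↔Z cannot be blocked by any observed set — no back-door set.
No mediator lies on a directed N→…→Z path.
Neither criterion identifies P(Z|do(N)) in this graph.

P(Z|do(N)): not identifiable (no BD/FD set).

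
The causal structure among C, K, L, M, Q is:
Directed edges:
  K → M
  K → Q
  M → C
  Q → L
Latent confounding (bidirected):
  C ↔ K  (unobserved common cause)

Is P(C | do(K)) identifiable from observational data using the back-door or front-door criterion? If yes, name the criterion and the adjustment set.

P(C|do(K)): frontdoor, adjust for {M}.

desc(K)\{K}={C,L,M,Q}; candidates ⊆ {—}.
K↔C: latent back-door arc(s) into K.
size 0: {}; under {} K still reaches {C} ∋ C.
K↔C cannot be blocked by any observed set — no back-door set.
{M}: (i) intercepts every directed K→C path; (ii) no back-door K→{M}; (iii) {K} blocks every back-door {M}→C. Front-door holds.
P(C|do(K)) = Σ_{M} P(M|K) Σ_{K'} P(C|M,K')P(K').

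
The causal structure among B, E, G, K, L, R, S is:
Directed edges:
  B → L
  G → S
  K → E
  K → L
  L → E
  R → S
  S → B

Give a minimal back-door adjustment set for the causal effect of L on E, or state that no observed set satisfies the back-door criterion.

desc(L)\{L}={E}; candidates ⊆ {B,G,K,R,S}.
size 0: {}; under {} L still reaches {B,E,G,K,R,S} ∋ E.
{K}: L⊥E given {K} in G with L→· removed — back-door holds.

L→E: minimal back-door set {K}.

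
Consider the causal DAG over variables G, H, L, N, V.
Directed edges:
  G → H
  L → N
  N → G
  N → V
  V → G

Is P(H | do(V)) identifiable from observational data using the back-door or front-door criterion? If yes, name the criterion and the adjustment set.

desc(V)\{V}={G,H}; candidates ⊆ {L,N}.
size 0: {}; under {} V still reaches {G,H,L,N} ∋ H.
{N}: V⊥H given {N} in G with V→· removed — back-door holds.
P(H|do(V)) = Σ_{N} P(H|V,N)·P(N).

P(H|do(V)): backdoor, adjust for {N}.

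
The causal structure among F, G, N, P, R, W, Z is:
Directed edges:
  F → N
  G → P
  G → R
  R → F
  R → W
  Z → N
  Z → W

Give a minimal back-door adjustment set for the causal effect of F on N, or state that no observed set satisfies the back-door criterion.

F→N: minimal back-door set ∅.

desc(F)\{F}={N}; candidates ⊆ {G,P,R,W,Z}.
∅: F⊥N given ∅ in G with F→· removed — back-door holds.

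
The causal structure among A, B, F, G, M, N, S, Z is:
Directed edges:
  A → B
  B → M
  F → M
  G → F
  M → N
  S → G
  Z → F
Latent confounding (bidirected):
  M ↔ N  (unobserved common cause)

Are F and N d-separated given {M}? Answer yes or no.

No — F and N are d-connected given {M}.

Bayes-Ball from F | {M} reaches {A,B,G,N,S,Z}.
N ∈ reach(F|{M}) ⇒ F ⊥̸ N | {M}.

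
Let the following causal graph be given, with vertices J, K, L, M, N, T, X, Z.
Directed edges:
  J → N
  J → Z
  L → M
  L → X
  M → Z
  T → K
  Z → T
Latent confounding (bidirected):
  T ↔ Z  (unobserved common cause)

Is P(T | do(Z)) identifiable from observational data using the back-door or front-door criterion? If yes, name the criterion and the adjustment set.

P(T|do(Z)): not identifiable (no BD/FD set).

desc(Z)\{Z}={K,T}; candidates ⊆ {J,L,M,N,X}.
Z↔T: latent back-door arc(s) into Z.
size 0: {}; under {} Z still reaches {J,K,L,M,N,T,X} ∋ T.
size 1: {J}, {L}, {M} …(+2); under {J} Z still reaches {K,L,M,T,X} ∋ T.
size 2: {J,L}, {J,M}, {J,N} …(+7); under {J,L} Z still reaches {K,M,T} ∋ T.
Z↔T cannot be blocked by any observed set — no back-door set.
No mediator lies on a directed Z→…→T path.
Neither criterion identifies P(T|do(Z)) in this graph.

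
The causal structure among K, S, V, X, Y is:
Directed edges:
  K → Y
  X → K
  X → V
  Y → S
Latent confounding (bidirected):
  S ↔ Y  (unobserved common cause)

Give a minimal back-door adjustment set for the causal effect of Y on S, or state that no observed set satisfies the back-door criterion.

Y→S: no observed back-door set.

desc(Y)\{Y}={S}; candidates ⊆ {K,V,X}.
Y↔S: latent back-door arc(s) into Y.
size 0: {}; under {} Y still reaches {K,S,V,X} ∋ S.
size 1: {K}, {V}, {X}; under {K} Y still reaches {S} ∋ S.
size 2: {K,V}, {K,X}, {V,X}; under {K,V} Y still reaches {S} ∋ S.
Y↔S cannot be blocked by any observed set — no back-door set.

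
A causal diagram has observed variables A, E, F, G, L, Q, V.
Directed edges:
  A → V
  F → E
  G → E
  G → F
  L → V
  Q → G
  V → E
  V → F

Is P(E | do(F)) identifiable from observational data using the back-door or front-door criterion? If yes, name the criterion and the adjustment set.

desc(F)\{F}={E}; candidates ⊆ {A,G,L,Q,V}.
size 0: {}; under {} F still reaches {A,E,G,L,Q,V} ∋ E.
size 1: {A}, {G}, {L} …(+2); under {A} F still reaches {E,G,L,Q,V} ∋ E.
{G,V}: F⊥E given {G,V} in G with F→· removed — back-door holds.
P(E|do(F)) = Σ_{G,V} P(E|F,G,V)·P(G,V).

P(E|do(F)): backdoor, adjust for {G, V}.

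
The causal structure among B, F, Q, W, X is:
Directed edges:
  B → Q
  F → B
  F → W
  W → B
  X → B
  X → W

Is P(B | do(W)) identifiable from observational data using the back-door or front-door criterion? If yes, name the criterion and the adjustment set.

P(B|do(W)): backdoor, adjust for {F, X}.

desc(W)\{W}={B,Q}; candidates ⊆ {F,X}.
size 0: {}; under {} W still reaches {B,F,Q,X} ∋ B.
size 1: {F}, {X}; under {F} W still reaches {B,Q,X} ∋ B.
{F,X}: W⊥B given {F,X} in G with W→· removed — back-door holds.
P(B|do(W)) = Σ_{F,X} P(B|W,F,X)·P(F,X).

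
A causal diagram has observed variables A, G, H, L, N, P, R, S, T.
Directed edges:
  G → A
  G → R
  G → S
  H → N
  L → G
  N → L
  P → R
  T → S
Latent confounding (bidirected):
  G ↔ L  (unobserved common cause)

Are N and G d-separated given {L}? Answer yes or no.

No — N and G are d-connected given {L}.

Bayes-Ball from N | {L} reaches {A,G,H,R,S}.
G ∈ reach(N|{L}) ⇒ N ⊥̸ G | {L}.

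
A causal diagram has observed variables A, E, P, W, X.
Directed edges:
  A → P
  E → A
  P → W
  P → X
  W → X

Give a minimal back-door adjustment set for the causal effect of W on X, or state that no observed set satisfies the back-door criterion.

desc(W)\{W}={X}; candidates ⊆ {A,E,P}.
size 0: {}; under {} W still reaches {A,E,P,X} ∋ X.
{P}: W⊥X given {P} in G with W→· removed — back-door holds.

W→X: minimal back-door set {P}.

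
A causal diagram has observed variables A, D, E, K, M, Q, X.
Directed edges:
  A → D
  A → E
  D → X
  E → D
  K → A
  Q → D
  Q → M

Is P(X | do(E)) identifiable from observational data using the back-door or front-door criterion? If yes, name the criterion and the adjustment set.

P(X|do(E)): backdoor, adjust for {A}.

desc(E)\{E}={D,X}; candidates ⊆ {A,K,M,Q}.
size 0: {}; under {} E still reaches {A,D,K,X} ∋ X.
{A}: E⊥X given {A} in G with E→· removed — back-door holds.
P(X|do(E)) = Σ_{A} P(X|E,A)·P(A).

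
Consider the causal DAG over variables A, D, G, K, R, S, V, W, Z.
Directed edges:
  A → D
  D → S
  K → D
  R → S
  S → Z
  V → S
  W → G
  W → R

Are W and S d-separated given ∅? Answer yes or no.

No — W and S are d-connected given ∅.

Bayes-Ball from W | ∅ reaches {G,R,S,Z}.
S ∈ reach(W|∅) ⇒ W ⊥̸ S | ∅.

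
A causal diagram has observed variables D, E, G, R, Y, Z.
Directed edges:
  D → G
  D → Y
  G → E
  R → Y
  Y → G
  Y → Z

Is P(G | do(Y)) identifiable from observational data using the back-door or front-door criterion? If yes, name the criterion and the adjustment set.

desc(Y)\{Y}={E,G,Z}; candidates ⊆ {D,R}.
size 0: {}; under {} Y still reaches {D,E,G,R} ∋ G.
{D}: Y⊥G given {D} in G with Y→· removed — back-door holds.
P(G|do(Y)) = Σ_{D} P(G|Y,D)·P(D).

P(G|do(Y)): backdoor, adjust for {D}.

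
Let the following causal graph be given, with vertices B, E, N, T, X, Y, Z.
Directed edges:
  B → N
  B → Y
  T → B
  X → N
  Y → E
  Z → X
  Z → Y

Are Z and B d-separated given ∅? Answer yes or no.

Yes — Z ⊥ B | ∅.

Bayes-Ball from Z | ∅ reaches {E,N,X,Y}.
B ∉ reach(Z|∅) ⇒ Z ⊥ B | ∅.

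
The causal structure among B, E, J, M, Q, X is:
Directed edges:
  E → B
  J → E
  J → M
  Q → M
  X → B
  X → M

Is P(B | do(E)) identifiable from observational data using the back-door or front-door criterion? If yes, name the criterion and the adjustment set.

P(B|do(E)): backdoor, adjust for ∅.

desc(E)\{E}={B}; candidates ⊆ {J,M,Q,X}.
∅: E⊥B given ∅ in G with E→· removed — back-door holds.
P(B|do(E)) = P(B|E) — no adjustment needed.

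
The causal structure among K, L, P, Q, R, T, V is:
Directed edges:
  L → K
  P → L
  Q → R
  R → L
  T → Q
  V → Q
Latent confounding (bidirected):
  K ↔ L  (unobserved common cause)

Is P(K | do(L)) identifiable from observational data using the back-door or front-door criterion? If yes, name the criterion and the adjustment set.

desc(L)\{L}={K}; candidates ⊆ {P,Q,R,T,V}.
L↔K: latent back-door arc(s) into L.
size 0: {}; under {} L still reaches {K,P,Q,R,T,V} ∋ K.
size 1: {P}, {Q}, {R} …(+2); under {P} L still reaches {K,Q,R,T,V} ∋ K.
size 2: {P,Q}, {P,R}, {P,T} …(+7); under {P,Q} L still reaches {K,R} ∋ K.
L↔K cannot be blocked by any observed set — no back-door set.
No mediator lies on a directed L→…→K path.
Neither criterion identifies P(K|do(L)) in this graph.

P(K|do(L)): not identifiable (no BD/FD set).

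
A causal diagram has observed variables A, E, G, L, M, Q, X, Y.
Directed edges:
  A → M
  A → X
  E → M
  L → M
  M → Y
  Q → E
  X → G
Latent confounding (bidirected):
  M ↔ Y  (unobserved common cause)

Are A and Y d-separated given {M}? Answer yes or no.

No — A and Y are d-connected given {M}.

Bayes-Ball from A | {M} reaches {E,G,L,Q,X,Y}.
Y ∈ reach(A|{M}) ⇒ A ⊥̸ Y | {M}.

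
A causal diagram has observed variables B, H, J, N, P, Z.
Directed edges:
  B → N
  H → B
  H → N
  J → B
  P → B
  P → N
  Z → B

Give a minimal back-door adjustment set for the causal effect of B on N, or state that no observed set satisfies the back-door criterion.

desc(B)\{B}={N}; candidates ⊆ {H,J,P,Z}.
size 0: {}; under {} B still reaches {H,J,N,P,Z} ∋ N.
size 1: {H}, {J}, {P} …(+1); under {H} B still reaches {J,N,P,Z} ∋ N.
{H,P}: B⊥N given {H,P} in G with B→· removed — back-door holds.

B→N: minimal back-door set {H, P}.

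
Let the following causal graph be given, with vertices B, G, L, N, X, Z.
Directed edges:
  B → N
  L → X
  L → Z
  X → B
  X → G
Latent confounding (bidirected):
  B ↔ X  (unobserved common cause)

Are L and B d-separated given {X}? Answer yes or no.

Bayes-Ball from L | {X} reaches {B,N,Z}.
B ∈ reach(L|{X}) ⇒ L ⊥̸ B | {X}.

No — L and B are d-connected given {X}.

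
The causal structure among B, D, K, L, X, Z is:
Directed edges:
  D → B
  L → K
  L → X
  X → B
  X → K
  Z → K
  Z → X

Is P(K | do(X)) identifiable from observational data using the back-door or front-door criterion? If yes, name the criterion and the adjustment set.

desc(X)\{X}={B,K}; candidates ⊆ {D,L,Z}.
size 0: {}; under {} X still reaches {K,L,Z} ∋ K.
size 1: {D}, {L}, {Z}; under {D} X still reaches {K,L,Z} ∋ K.
{L,Z}: X⊥K given {L,Z} in G with X→· removed — back-door holds.
P(K|do(X)) = Σ_{L,Z} P(K|X,L,Z)·P(L,Z).

P(K|do(X)): backdoor, adjust for {L, Z}.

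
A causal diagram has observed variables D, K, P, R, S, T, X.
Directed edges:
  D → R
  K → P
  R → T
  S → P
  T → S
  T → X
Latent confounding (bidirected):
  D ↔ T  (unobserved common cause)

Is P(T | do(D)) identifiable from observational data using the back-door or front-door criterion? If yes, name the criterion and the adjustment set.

desc(D)\{D}={P,R,S,T,X}; candidates ⊆ {K}.
D↔T: latent back-door arc(s) into D.
size 0: {}; under {} D still reaches {P,S,T,X} ∋ T.
size 1: {K}; under {K} D still reaches {P,S,T,X} ∋ T.
D↔T cannot be blocked by any observed set — no back-door set.
{R}: (i) intercepts every directed D→T path; (ii) no back-door D→{R}; (iii) {D} blocks every back-door {R}→T. Front-door holds.
P(T|do(D)) = Σ_{R} P(R|D) Σ_{D'} P(T|R,D')P(D').

P(T|do(D)): frontdoor, adjust for {R}.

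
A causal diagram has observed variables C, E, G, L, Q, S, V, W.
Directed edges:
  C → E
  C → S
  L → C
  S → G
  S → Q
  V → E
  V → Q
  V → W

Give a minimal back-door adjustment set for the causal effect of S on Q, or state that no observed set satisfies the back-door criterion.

S→Q: minimal back-door set ∅.

desc(S)\{S}={G,Q}; candidates ⊆ {C,E,L,V,W}.
∅: S⊥Q given ∅ in G with S→· removed — back-door holds.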